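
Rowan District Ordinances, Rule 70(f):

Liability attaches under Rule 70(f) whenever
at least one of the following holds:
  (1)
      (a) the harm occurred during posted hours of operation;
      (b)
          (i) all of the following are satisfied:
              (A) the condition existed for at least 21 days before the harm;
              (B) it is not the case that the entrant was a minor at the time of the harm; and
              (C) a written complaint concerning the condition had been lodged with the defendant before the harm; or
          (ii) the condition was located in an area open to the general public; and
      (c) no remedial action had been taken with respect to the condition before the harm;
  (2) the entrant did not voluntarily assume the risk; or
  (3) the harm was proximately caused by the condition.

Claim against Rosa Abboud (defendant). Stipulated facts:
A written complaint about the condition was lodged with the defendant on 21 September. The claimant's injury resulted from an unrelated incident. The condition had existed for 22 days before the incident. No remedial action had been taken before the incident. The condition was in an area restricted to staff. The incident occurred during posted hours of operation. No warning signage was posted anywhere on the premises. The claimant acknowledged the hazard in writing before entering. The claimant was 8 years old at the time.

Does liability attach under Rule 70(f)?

(a) during posted hours — holds.
(A) condition ≥21 days old — met.
(B) not (entrant a minor) — not satisfied.
(C) complaint lodged — satisfied.
(i): T AND F AND T → false.
(ii) public area — fails.
(b) = F OR F = false.
(c) no remedial action — holds.
(1): T AND F AND T → false.
(2) no assumed risk — not met.
(3) proximate cause — fails.
Overall = F OR F OR F = false.

No — not liable.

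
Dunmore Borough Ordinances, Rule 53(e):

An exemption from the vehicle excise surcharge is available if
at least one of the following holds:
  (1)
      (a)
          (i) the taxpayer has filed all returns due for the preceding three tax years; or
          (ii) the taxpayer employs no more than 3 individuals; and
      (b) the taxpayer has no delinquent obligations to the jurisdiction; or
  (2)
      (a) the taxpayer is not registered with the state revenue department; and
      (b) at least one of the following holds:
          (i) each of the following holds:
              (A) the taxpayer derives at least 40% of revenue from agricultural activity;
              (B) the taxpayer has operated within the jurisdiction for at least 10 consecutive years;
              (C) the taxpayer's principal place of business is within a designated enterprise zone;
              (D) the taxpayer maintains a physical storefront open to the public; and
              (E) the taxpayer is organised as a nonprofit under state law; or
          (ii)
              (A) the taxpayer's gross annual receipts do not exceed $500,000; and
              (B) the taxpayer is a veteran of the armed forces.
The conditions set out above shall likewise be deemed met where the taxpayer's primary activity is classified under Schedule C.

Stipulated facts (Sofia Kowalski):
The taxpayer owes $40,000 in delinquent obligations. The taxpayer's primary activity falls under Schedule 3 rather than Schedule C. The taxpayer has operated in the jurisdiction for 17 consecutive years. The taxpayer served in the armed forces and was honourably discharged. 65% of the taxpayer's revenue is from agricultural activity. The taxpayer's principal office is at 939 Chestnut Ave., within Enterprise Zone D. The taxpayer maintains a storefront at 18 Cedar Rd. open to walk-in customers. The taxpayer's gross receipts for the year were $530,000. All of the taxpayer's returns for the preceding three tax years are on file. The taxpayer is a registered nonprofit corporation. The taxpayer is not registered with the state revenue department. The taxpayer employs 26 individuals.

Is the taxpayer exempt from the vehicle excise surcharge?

(i) returns current — satisfied.
(ii) ≤ 3 employees — not satisfied.
(a) = T OR F = true.
(b) no delinquency — fails.
(1) = T AND F = false.
(a) not (state-registered) — satisfied.
(A) ≥40% agricultural — holds.
(B) ≥ 10 yrs in jurisdiction — satisfied.
(C) in enterprise zone — satisfied.
(D) has storefront — holds.
(E) nonprofit — holds.
So (i) is satisfied (T AND T AND T AND T AND T).
(A) receipts ≤ $500,000 — not met.
(B) veteran — met.
(ii): F AND T → false.
(b): T OR F → true.
So (2) is satisfied (T AND T).
So Overall is satisfied (F OR T).
Exception (Schedule C activity) — not satisfied.
Result: main true OR exception false → true.

Yes — exempt.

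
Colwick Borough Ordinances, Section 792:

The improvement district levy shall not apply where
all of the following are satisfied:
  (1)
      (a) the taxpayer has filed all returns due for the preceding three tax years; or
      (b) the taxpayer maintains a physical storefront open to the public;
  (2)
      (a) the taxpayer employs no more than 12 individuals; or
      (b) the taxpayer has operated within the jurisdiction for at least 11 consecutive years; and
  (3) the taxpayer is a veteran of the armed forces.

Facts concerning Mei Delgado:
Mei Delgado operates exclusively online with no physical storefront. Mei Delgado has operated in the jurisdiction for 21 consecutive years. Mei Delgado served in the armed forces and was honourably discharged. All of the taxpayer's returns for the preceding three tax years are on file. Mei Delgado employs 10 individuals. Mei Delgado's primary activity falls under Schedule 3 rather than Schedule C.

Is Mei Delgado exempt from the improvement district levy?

Yes — exempt.

(a) returns current — met.
(b) has storefront — fails.
(1) = T OR F = true.
(a) ≤ 12 employees — holds.
(b) ≥ 11 yrs in jurisdiction — met.
(2) = T OR T = true.
(3) veteran — satisfied.
So Overall is satisfied (T AND T AND T).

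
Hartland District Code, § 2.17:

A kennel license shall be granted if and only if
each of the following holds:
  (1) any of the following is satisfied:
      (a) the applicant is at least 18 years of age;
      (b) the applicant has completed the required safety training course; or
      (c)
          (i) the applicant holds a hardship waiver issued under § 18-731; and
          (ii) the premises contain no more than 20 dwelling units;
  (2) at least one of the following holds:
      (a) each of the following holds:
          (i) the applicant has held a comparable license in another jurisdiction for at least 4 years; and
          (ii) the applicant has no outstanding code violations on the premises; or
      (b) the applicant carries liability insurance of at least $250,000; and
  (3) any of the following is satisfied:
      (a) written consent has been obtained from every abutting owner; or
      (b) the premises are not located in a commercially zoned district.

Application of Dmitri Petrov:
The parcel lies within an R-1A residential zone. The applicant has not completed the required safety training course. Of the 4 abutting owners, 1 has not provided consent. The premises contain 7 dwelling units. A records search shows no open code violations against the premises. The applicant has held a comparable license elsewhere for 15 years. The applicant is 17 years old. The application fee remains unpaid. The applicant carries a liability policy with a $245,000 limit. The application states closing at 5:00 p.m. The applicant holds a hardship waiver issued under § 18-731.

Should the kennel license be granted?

(a) age ≥ 18 — not satisfied.
(b) safety training — not met.
(i) hardship waiver — met.
(ii) ≤ 20 units — holds.
(c) = T AND T = true.
(1) = F OR F OR T = true.
(i) prior license ≥ 4 yr — met.
(ii) no code violations — holds.
So (a) is satisfied (T AND T).
(b) insurance ≥ $250,000 — not met.
(2): T OR F → true.
(a) all abutters consent — fails.
(b) not (commercially zoned) — met.
(3) = F OR T = true.
So Overall is satisfied (T AND T AND T).

Yes — granted.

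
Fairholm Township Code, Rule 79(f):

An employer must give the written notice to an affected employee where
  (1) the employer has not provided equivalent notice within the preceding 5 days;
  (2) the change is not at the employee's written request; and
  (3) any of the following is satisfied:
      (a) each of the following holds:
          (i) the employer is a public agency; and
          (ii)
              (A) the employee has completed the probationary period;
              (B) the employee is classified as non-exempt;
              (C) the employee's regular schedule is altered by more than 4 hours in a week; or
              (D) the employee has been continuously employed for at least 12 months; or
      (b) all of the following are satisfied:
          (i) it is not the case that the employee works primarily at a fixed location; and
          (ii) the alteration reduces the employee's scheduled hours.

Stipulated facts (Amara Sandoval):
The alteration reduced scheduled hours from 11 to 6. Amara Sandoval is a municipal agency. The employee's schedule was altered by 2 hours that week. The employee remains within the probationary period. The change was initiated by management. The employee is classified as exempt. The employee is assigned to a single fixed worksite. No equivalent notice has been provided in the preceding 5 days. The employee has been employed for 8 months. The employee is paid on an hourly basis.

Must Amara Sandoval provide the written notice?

(1) no recent notice — satisfied.
(2) not employee-requested — holds.
(i) public agency — satisfied.
(A) past probation — fails.
(B) non-exempt — not satisfied.
(C) schedule shift > 4h — not met.
(D) tenure ≥ 12 mo. — not met.
(ii) = F OR F OR F OR F = false.
(a): T AND F → false.
(i) not (fixed location) — fails.
(ii) hours reduced — satisfied.
So (b) is not satisfied (F AND T).
(3) = F OR F = false.
So Overall is not satisfied (T AND T AND F).

No — not required.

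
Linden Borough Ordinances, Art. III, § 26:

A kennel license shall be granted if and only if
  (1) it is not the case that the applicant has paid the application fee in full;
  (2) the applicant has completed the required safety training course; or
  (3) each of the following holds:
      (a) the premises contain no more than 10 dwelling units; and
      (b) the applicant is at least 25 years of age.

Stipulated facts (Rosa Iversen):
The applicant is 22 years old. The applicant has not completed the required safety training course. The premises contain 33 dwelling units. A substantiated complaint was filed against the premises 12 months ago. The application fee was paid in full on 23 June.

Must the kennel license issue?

(1) not (fee paid) — not met.
(2) safety training — not met.
(a) ≤ 10 units — fails.
(b) age ≥ 25 — not satisfied.
(3): F AND F → false.
So Overall is not satisfied (F OR F OR F).

No — denied.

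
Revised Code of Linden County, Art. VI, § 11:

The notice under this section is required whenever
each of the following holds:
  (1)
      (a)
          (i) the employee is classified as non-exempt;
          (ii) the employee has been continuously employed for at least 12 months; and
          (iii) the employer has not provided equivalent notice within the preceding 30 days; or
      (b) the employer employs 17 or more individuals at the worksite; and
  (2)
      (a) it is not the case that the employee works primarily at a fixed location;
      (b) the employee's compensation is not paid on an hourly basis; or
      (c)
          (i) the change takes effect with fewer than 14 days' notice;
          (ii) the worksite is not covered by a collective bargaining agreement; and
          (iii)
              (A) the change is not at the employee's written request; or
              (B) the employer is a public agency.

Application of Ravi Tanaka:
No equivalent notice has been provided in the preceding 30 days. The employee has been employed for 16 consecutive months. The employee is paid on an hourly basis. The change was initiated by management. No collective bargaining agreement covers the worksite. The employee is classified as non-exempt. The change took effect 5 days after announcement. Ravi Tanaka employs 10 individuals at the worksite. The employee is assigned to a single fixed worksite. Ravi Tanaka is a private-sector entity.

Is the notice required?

(i) non-exempt — holds.
(ii) tenure ≥ 12 mo. — satisfied.
(iii) no recent notice — holds.
So (a) is satisfied (T AND T AND T).
(b) ≥ 17 at site — not satisfied.
(1): T OR F → true.
(a) not (fixed location) — not met.
(b) not (hourly-paid) — not met.
(i) < 14 days' notice — holds.
(ii) no CBA — satisfied.
(A) not employee-requested — met.
(B) public agency — not met.
So (iii) is satisfied (T OR F).
(c) = T AND T AND T = true.
(2) = F OR F OR T = true.
Overall = T AND T = true.

Yes — required.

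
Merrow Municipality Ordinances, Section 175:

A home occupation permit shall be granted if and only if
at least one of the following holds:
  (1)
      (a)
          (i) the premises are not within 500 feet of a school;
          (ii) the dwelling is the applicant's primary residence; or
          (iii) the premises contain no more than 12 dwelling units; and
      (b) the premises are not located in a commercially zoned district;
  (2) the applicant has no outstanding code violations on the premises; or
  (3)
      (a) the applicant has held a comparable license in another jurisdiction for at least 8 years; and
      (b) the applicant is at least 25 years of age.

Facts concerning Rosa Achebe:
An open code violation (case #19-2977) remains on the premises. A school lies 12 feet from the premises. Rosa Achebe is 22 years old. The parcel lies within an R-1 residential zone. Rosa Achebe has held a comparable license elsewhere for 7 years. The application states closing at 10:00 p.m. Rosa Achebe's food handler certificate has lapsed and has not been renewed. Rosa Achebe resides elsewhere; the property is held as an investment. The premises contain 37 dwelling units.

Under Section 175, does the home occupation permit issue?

(i) ≥500 ft from school — not met.
(ii) primary residence — not satisfied.
(iii) ≤ 12 units — not satisfied.
So (a) is not satisfied (F OR F OR F).
(b) not (commercially zoned) — met.
So (1) is not satisfied (F AND T).
(2) no code violations — not satisfied.
(a) prior license ≥ 8 yr — not met.
(b) age ≥ 25 — not satisfied.
(3) = F AND F = false.
Overall: F OR F OR F → false.

No — denied.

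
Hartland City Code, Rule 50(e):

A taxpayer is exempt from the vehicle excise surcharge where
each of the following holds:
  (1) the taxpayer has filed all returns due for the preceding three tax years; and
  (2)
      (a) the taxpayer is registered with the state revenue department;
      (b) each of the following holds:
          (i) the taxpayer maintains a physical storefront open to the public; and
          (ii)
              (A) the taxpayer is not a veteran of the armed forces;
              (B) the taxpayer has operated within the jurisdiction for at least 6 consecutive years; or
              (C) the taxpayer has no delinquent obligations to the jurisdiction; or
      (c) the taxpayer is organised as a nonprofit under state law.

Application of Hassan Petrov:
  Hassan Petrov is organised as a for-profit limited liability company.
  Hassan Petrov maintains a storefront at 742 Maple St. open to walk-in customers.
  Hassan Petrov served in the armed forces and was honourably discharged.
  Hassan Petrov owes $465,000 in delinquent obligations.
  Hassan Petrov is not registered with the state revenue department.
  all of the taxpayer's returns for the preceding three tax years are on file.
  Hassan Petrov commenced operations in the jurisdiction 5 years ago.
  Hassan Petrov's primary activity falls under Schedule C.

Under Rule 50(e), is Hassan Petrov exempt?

(1) returns current — satisfied.
(a) state-registered — not met.
(i) has storefront — holds.
(A) not (veteran) — not met.
(B) ≥ 6 yrs in jurisdiction — fails.
(C) no delinquency — not met.
So (ii) is not satisfied (F OR F OR F).
So (b) is not satisfied (T AND F).
(c) nonprofit — not met.
(2): F OR F OR F → false.
Overall = T AND F = false.

No — not exempt.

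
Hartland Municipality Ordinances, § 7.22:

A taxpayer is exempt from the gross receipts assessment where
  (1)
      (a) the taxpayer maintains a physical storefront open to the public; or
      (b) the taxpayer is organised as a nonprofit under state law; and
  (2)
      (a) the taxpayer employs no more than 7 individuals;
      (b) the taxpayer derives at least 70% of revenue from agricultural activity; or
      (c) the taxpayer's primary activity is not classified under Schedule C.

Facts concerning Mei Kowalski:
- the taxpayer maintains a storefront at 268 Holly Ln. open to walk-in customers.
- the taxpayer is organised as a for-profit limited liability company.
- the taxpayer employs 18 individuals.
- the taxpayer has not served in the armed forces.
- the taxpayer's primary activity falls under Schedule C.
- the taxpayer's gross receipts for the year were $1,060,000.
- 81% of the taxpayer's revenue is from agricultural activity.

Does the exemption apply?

(a) has storefront — holds.
(b) nonprofit — fails.
(1): T OR F → true.
(a) ≤ 7 employees — fails.
(b) ≥70% agricultural — met.
(c) not (Schedule C activity) — not satisfied.
So (2) is satisfied (F OR T OR F).
Overall = T AND T = true.

Yes — exempt.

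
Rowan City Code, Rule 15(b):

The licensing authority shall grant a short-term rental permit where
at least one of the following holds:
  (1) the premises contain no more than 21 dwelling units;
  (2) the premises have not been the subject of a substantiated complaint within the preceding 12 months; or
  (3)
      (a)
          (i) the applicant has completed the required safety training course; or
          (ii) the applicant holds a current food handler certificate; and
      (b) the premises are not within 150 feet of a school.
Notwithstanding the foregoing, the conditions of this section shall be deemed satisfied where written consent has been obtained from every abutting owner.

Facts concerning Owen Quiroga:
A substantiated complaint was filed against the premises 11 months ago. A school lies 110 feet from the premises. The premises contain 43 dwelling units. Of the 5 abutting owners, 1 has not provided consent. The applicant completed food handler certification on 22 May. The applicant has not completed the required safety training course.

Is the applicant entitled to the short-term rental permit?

(1) ≤ 21 units — fails.
(2) no complaint in 12 mo. — not met.
(i) safety training — not met.
(ii) food handler cert. — met.
(a): F OR T → true.
(b) ≥150 ft from school — not satisfied.
(3) = T AND F = false.
Overall = F OR F OR F = false.
Exception (all abutters consent) — not satisfied.
Result: main false OR exception false → false.

No — denied.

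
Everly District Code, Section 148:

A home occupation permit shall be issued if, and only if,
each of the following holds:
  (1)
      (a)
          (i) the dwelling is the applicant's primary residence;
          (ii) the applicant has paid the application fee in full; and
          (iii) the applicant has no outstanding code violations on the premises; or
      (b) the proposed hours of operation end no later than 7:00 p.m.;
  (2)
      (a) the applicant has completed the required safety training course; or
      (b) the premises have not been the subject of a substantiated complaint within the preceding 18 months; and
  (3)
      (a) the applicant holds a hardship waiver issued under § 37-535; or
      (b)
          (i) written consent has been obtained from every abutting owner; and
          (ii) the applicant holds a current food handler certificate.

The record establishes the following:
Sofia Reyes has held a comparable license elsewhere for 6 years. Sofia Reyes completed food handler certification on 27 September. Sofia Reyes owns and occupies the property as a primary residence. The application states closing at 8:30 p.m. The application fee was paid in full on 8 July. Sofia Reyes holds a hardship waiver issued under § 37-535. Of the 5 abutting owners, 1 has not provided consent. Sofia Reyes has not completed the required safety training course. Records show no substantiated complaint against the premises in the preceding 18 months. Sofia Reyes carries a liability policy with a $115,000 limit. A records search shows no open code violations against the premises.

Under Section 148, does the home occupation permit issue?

(i) primary residence — met.
(ii) fee paid — satisfied.
(iii) no code violations — holds.
(a): T AND T AND T → true.
(b) closes by 7 p.m. — not met.
So (1) is satisfied (T OR F).
(a) safety training — not met.
(b) no complaint in 18 mo. — holds.
So (2) is satisfied (F OR T).
(a) hardship waiver — satisfied.
(i) all abutters consent — fails.
(ii) food handler cert. — satisfied.
(b): F AND T → false.
(3) = T OR F = true.
So Overall is satisfied (T AND T AND T).

Yes — granted.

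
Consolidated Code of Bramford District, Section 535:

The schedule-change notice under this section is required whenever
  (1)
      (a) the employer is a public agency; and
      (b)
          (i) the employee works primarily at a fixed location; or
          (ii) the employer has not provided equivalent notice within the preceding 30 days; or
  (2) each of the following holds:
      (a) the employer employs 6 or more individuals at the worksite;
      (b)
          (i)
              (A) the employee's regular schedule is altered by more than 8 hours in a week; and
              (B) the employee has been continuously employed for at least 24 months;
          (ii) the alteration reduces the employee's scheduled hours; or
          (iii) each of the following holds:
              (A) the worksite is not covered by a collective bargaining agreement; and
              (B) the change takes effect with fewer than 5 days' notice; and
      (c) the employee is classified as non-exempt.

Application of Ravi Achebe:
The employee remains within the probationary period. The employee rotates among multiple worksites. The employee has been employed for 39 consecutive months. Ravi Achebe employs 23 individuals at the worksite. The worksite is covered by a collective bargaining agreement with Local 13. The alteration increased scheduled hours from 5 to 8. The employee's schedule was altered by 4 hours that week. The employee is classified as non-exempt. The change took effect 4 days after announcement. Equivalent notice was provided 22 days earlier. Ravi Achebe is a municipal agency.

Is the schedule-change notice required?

No — not required.

(a) public agency — holds.
(i) fixed location — fails.
(ii) no recent notice — not satisfied.
(b): F OR F → false.
So (1) is not satisfied (T AND F).
(a) ≥ 6 at site — satisfied.
(A) schedule shift > 8h — fails.
(B) tenure ≥ 24 mo. — satisfied.
(i) = F AND T = false.
(ii) hours reduced — fails.
(A) no CBA — fails.
(B) < 5 days' notice — met.
(iii) = F AND T = false.
(b): F OR F OR F → false.
(c) non-exempt — holds.
So (2) is not satisfied (T AND F AND T).
Overall: F OR F → false.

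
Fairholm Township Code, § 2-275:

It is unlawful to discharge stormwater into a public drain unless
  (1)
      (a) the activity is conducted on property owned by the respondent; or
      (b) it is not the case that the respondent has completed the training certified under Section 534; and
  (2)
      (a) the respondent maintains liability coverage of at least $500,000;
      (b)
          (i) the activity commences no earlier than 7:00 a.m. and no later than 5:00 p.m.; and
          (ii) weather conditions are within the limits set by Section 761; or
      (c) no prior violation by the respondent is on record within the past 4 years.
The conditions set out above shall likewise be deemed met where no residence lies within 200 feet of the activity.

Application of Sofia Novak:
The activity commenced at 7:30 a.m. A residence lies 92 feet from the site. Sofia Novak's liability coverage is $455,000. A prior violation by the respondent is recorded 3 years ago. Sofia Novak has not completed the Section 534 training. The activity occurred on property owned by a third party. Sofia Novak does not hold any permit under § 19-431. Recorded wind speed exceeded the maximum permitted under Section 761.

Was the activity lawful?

(a) own property — not satisfied.
(b) not (training certified) — holds.
So (1) is satisfied (F OR T).
(a) coverage ≥ $500,000 — not met.
(i) start within hours — met.
(ii) weather ok — fails.
(b) = T AND F = false.
(c) no prior violation — fails.
So (2) is not satisfied (F OR F OR F).
Overall = T AND F = false.
Exception (no residence in 200 ft) — not satisfied.
Result: main false OR exception false → false.

No — unlawful.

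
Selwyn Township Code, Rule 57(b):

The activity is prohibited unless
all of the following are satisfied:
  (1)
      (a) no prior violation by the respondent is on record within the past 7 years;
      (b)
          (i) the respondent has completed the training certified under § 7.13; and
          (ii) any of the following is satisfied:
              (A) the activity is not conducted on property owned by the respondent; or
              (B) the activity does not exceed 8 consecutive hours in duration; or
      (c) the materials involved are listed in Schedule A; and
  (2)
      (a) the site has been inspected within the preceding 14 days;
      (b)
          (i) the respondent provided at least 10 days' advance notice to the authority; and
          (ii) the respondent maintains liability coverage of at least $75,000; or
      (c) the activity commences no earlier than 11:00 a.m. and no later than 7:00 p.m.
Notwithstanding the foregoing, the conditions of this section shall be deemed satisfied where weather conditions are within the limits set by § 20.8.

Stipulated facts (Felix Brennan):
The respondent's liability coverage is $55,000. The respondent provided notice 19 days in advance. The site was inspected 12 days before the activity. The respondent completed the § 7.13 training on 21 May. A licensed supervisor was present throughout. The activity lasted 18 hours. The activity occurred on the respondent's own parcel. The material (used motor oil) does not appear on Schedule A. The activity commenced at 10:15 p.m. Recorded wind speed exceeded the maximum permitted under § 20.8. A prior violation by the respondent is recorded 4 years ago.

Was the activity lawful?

(a) no prior violation — fails.
(i) training certified — satisfied.
(A) not (own property) — not satisfied.
(B) ≤ 8 hrs duration — not satisfied.
(ii): F OR F → false.
(b) = T AND F = false.
(c) Schedule A material — not met.
So (1) is not satisfied (F OR F OR F).
(a) site inspected — holds.
(i) ≥10 days' notice — holds.
(ii) coverage ≥ $75,000 — fails.
(b) = T AND F = false.
(c) start within hours — not met.
(2) = T OR F OR F = true.
Overall = F AND T = false.
Exception (weather ok) — not satisfied.
Result: main false OR exception false → false.

No — unlawful.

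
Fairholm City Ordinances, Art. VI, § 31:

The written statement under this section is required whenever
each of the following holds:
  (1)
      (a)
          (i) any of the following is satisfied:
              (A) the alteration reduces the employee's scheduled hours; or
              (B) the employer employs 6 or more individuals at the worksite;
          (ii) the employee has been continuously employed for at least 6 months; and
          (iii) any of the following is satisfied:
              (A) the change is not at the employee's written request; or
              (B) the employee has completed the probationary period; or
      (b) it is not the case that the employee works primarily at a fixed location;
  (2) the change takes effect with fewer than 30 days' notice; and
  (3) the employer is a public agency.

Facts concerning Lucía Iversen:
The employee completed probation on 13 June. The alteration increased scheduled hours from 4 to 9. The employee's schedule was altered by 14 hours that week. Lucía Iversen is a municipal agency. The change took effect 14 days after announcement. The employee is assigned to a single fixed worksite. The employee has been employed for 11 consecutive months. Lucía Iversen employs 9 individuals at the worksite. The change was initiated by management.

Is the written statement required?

(A) hours reduced — not met.
(B) ≥ 6 at site — met.
So (i) is satisfied (F OR T).
(ii) tenure ≥ 6 mo. — met.
(A) not employee-requested — holds.
(B) past probation — satisfied.
(iii): T OR T → true.
(a): T AND T AND T → true.
(b) not (fixed location) — not satisfied.
So (1) is satisfied (T OR F).
(2) < 30 days' notice — holds.
(3) public agency — met.
Overall: T AND T AND T → true.

Yes — required.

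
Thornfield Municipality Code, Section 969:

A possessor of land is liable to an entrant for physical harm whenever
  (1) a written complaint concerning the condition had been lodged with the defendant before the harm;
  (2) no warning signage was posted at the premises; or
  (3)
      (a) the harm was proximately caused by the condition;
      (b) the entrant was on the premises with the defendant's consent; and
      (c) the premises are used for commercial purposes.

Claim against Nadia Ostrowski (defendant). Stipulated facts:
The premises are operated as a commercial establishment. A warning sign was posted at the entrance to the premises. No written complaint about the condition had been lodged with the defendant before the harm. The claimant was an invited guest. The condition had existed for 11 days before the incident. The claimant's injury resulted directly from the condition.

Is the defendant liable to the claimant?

(1) complaint lodged — fails.
(2) no signage posted — fails.
(a) proximate cause — holds.
(b) consent to enter — met.
(c) commercial use — met.
(3): T AND T AND T → true.
Overall = F OR F OR T = true.

Yes — liable.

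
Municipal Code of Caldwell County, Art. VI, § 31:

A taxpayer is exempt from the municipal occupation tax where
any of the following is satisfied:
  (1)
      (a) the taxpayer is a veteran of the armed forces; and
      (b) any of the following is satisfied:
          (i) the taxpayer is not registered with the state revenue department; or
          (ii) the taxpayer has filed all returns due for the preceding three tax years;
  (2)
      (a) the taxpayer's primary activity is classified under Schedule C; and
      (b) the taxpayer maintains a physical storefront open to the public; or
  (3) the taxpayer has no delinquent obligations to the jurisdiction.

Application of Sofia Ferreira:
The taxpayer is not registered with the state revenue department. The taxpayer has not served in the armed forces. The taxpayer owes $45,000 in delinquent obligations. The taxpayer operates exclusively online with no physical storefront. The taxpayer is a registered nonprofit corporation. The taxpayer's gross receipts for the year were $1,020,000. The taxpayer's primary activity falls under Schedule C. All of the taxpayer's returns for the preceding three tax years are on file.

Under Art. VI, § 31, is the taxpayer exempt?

(a) veteran — not met.
(i) not (state-registered) — met.
(ii) returns current — met.
(b): T OR T → true.
So (1) is not satisfied (F AND T).
(a) Schedule C activity — holds.
(b) has storefront — not met.
(2): T AND F → false.
(3) no delinquency — not satisfied.
Overall = F OR F OR F = false.

No — not exempt.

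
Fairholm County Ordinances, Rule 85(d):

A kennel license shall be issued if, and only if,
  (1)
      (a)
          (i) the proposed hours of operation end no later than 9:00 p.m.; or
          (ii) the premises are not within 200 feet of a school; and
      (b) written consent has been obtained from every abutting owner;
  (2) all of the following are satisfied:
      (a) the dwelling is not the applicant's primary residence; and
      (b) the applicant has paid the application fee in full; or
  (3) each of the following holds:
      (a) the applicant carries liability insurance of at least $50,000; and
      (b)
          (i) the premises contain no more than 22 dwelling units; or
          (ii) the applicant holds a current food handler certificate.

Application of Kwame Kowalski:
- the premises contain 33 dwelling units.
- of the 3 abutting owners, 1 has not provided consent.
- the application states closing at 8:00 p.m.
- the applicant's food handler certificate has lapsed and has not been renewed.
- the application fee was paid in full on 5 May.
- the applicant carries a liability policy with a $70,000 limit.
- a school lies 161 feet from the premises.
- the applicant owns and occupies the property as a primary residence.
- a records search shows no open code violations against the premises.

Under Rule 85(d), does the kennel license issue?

No — denied.

(i) closes by 9 p.m. — met.
(ii) ≥200 ft from school — not satisfied.
(a): T OR F → true.
(b) all abutters consent — not satisfied.
(1) = T AND F = false.
(a) not (primary residence) — not met.
(b) fee paid — holds.
(2): F AND T → false.
(a) insurance ≥ $50,000 — satisfied.
(i) ≤ 22 units — not satisfied.
(ii) food handler cert. — fails.
So (b) is not satisfied (F OR F).
(3) = T AND F = false.
Overall = F OR F OR F = false.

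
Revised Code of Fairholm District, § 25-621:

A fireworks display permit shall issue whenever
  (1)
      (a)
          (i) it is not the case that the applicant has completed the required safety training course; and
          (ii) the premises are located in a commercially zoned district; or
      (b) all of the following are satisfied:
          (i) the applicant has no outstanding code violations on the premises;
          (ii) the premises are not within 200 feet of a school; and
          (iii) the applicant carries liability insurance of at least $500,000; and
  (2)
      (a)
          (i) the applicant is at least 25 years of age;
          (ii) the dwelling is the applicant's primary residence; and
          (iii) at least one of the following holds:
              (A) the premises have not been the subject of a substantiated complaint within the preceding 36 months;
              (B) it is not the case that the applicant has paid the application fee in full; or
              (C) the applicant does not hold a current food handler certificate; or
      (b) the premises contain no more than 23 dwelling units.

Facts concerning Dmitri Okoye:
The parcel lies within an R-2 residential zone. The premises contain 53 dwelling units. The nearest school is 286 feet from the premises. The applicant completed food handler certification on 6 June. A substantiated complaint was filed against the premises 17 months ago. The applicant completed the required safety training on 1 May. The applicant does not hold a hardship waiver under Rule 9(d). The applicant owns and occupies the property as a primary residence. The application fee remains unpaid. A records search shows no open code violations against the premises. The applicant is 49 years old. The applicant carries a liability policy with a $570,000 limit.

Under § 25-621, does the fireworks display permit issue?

(i) not (safety training) — not satisfied.
(ii) commercially zoned — fails.
(a) = F AND F = false.
(i) no code violations — met.
(ii) ≥200 ft from school — holds.
(iii) insurance ≥ $500,000 — met.
(b): T AND T AND T → true.
(1) = F OR T = true.
(i) age ≥ 25 — satisfied.
(ii) primary residence — holds.
(A) no complaint in 36 mo. — fails.
(B) not (fee paid) — satisfied.
(C) not (food handler cert.) — not met.
So (iii) is satisfied (F OR T OR F).
(a) = T AND T AND T = true.
(b) ≤ 23 units — fails.
So (2) is satisfied (T OR F).
Overall = T AND T = true.

Yes — granted.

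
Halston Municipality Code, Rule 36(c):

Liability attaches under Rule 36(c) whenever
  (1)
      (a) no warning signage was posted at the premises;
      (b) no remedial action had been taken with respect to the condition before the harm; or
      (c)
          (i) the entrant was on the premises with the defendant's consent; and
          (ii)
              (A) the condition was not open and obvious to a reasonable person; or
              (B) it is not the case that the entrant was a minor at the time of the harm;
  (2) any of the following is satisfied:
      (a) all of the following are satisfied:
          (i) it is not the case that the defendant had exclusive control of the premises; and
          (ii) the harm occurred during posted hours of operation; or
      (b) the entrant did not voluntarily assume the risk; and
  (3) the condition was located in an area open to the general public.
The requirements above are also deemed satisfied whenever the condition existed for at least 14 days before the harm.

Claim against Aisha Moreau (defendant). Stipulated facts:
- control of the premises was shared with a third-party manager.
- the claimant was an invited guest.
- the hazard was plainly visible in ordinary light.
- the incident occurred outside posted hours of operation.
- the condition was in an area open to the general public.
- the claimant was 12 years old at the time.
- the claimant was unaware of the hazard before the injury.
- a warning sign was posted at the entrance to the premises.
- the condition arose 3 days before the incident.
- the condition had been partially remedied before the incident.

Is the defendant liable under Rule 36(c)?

(a) no signage posted — fails.
(b) no remedial action — fails.
(i) consent to enter — satisfied.
(A) not open/obvious — not met.
(B) not (entrant a minor) — fails.
(ii): F OR F → false.
So (c) is not satisfied (T AND F).
(1) = F OR F OR F = false.
(i) not (exclusive control) — satisfied.
(ii) during posted hours — not met.
(a) = T AND F = false.
(b) no assumed risk — satisfied.
(2) = F OR T = true.
(3) public area — satisfied.
Overall = F AND T AND T = false.
Exception (condition ≥14 days old) — not satisfied.
Result: main false OR exception false → false.

No — not liable.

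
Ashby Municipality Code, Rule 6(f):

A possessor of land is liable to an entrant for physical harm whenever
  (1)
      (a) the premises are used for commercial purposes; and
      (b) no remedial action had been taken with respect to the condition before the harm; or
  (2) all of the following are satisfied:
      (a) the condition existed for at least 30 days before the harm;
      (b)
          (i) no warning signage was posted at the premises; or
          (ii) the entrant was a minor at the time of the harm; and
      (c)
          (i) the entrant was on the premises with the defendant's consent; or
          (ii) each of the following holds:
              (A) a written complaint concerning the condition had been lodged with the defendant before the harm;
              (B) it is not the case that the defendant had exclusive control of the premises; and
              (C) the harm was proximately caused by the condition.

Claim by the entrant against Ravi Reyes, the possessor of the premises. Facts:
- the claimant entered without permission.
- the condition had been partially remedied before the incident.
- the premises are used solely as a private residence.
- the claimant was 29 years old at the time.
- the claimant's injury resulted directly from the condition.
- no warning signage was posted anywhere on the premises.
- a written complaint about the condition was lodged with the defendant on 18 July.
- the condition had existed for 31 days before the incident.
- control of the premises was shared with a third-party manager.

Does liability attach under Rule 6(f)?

(a) commercial use — not satisfied.
(b) no remedial action — not satisfied.
So (1) is not satisfied (F AND F).
(a) condition ≥30 days old — holds.
(i) no signage posted — satisfied.
(ii) entrant a minor — fails.
So (b) is satisfied (T OR F).
(i) consent to enter — fails.
(A) complaint lodged — met.
(B) not (exclusive control) — holds.
(C) proximate cause — met.
(ii) = T AND T AND T = true.
(c): F OR T → true.
(2) = T AND T AND T = true.
Overall = F OR T = true.

Yes — liable.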